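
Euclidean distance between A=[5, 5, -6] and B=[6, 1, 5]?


d = √((5-6)² + (5-1)² + (-6-5)²)
  = √(1 + 16 + 121)
  = √138 = 11.7473

11.7473


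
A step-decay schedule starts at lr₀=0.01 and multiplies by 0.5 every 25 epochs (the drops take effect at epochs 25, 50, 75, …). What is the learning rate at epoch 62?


n_drops = ⌊62/25⌋ = 2
lr = 0.01·0.5^2 = 0.01·0.25 = 0.0025

0.0025


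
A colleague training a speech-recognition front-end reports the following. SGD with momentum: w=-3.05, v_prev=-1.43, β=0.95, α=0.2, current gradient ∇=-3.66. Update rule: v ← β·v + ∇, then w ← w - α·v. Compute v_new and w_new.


v_new = 0.95·-1.43 - 3.66 = -1.3585 - 3.66 = -5.0185
w_new = -3.05 - 0.2·-5.0185 = -3.05 + 1.0037 = -2.0463

v_new=-5.0185, w_new=-2.0463


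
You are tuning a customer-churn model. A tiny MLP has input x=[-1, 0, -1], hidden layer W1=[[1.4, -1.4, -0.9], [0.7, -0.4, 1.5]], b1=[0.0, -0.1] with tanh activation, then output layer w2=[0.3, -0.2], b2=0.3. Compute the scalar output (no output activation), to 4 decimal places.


z1[0] = (1.4)·(-1) + (-1.4)·(0) + (-0.9)·(-1) + 0.0 = -0.5
z1[1] = (0.7)·(-1) + (-0.4)·(0) + (1.5)·(-1) - 0.1 = -2.3
h = tanh(z1) = [-0.4621, -0.9801]
output = (0.3)·(-0.4621) + (-0.2)·(-0.9801) + 0.3 = 0.3574

0.3574


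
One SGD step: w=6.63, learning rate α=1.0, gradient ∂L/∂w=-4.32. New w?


w_new = w - α·∇
= 6.63 - 1.0·-4.32
= 6.63 + 4.32
= 10.95

10.95


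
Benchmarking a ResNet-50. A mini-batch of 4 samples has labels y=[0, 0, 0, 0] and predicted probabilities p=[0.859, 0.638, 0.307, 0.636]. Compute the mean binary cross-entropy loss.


L[0] = -ln(1-0.859) = -ln(0.141) = 1.959
L[1] = -ln(1-0.638) = -ln(0.362) = 1.0161
L[2] = -ln(1-0.307) = -ln(0.693) = 0.3667
L[3] = -ln(1-0.636) = -ln(0.364) = 1.0106
mean = (1.959 + 1.0161 + 0.3667 + 1.0106)/4 = 1.0881

1.0881


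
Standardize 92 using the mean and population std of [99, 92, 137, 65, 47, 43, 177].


μ = 94.2857, σ = 45.3832
z = (92 - 94.2857)/45.3832 = -0.0504

-0.0504


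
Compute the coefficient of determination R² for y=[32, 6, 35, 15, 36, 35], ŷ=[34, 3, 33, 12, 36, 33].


ȳ = 26.5
SS_res = Σ(y-ŷ)² = 30
SS_tot = Σ(y-ȳ)² = 817.5
R² = 1 - SS_res/SS_tot = 1 - 0.0367 = 0.9633

0.9633


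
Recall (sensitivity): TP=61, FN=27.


Recall = TP/(TP+FN)
= 61/(61+27)
= 61/88 = 69.32%

69.32%


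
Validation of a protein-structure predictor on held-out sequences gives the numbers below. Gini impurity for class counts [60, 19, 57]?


Probabilities: [60/136, 19/136, 57/136] ≈ [0.4412, 0.1397, 0.4191]
Σpᵢ² = (3600 + 361 + 3249)/136² = 7210/18496
Gini = 1 - Σpᵢ² = 1 - 7210/18496 = 0.6102

0.6102


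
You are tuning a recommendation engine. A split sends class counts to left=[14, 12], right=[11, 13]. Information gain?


Parent = [25, 25], H_parent = 1
H_left = 0.9957 (n=26), H_right = 0.995 (n=24)
H_children = (26/50)·0.9957 + (24/50)·0.995 = 0.9954
IG = 1 - 0.9954 = 0.0046

0.0046


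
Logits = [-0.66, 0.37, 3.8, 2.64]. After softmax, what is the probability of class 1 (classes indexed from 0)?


Exponentials: e^-0.66=0.5169, e^0.37=1.4477, e^3.8=44.7012, e^2.64=14.0132
Sum = 60.679
Softmax = [0.0085, 0.0239, 0.7367, 0.2309]
p[1] = 1.4477/60.679 = 0.0239

0.0239


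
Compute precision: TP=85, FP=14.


Precision = TP/(TP+FP)
= 85/(85+14)
= 85/99 = 85.86%

85.86%


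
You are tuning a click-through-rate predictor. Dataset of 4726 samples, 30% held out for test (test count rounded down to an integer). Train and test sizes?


Test = ⌊4726·30/100⌋ = 1417
Train = 4726 - 1417 = 3309

Train: 3309, Test: 1417


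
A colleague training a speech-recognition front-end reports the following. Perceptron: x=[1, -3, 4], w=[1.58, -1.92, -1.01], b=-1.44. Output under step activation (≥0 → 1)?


z = (1)·(1.58) + (-3)·(-1.92) + (4)·(-1.01) - 1.44
  = 1.86
step(z) = 1 (z≥0)

1


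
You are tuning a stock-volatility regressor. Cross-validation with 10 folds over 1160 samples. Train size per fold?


Fold size = 1160/10 = 116
Training per fold = 1160 - 116 = 1044

1044


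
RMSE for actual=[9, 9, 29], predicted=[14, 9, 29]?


MSE = 25/3 = 8.3333
RMSE = √(25/3) = 2.8868

2.8868


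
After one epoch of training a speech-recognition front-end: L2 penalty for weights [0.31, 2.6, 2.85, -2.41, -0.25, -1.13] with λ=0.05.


‖w‖₂² = (0.31)² + (2.6)² + (2.85)² + (-2.41)² + (-0.25)² + (-1.13)²
     = 0.0961 + 6.76 + 8.1225 + 5.8081 + 0.0625 + 1.2769
     = 22.1261
λ·‖w‖₂² = 0.05·22.1261 = 1.106305

1.106305


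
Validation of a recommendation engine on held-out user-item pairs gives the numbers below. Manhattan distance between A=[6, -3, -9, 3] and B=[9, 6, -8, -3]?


d = |6-9| + |-3-6| + |-9+ 8| + |3+ 3|
  = 3 + 9 + 1 + 6
  = 19

19


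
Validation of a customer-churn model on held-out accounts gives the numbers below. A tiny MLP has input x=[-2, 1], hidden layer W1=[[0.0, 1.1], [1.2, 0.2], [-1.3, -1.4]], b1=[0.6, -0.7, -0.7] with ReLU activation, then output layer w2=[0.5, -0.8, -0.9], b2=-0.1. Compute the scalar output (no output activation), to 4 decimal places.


z1[0] = (0.0)·(-2) + (1.1)·(1) + 0.6 = 1.7
z1[1] = (1.2)·(-2) + (0.2)·(1) - 0.7 = -2.9
z1[2] = (-1.3)·(-2) + (-1.4)·(1) - 0.7 = 0.5
h = ReLU(z1) = [1.7, 0.0, 0.5]
output = (0.5)·(1.7) + (-0.8)·(0.0) + (-0.9)·(0.5) - 0.1 = 0.3

0.3


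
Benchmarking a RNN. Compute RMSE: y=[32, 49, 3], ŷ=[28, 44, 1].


MSE = 45/3 = 15
RMSE = √(45/3) = 3.873

3.873


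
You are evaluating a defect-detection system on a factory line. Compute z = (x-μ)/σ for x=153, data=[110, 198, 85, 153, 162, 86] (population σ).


μ = 132.3333, σ = 41.8436
z = (153 - 132.3333)/41.8436 = 0.4939

0.4939


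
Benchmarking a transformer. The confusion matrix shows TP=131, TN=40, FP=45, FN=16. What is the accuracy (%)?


Accuracy = (TP+TN)/(TP+TN+FP+FN)
= (131+40)/(232)
= 171/232 = 73.71%

73.71%


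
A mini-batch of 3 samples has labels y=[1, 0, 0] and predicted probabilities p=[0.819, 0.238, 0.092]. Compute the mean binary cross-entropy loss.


L[0] = -ln(0.819) = 0.1997
L[1] = -ln(1-0.238) = -ln(0.762) = 0.2718
L[2] = -ln(1-0.092) = -ln(0.908) = 0.0965
mean = (0.1997 + 0.2718 + 0.0965)/3 = 0.1893

0.1893


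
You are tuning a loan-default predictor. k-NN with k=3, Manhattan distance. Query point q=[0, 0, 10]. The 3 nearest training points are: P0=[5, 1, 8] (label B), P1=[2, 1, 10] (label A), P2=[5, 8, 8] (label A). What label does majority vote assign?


d(q,P0) = 8  (label B)
d(q,P1) = 3  (label A)
d(q,P2) = 15  (label A)
Votes: A=2, B=1
Majority → A

A


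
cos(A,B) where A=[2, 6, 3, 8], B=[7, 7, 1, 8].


A·B = 2·7 + 6·7 + 3·1 + 8·8 = 123
‖A‖ = √113 = 10.6301, ‖B‖ = √163 = 12.7671
cos = 123/(√113·√163) = 123/√18419 = 0.9063

0.9063


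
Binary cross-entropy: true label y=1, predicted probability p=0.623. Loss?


BCE = -[y·ln(p) + (1-y)·ln(1-p)]
= -1·ln(0.623) - 0
= -ln(0.623) = 0.4732

0.4732


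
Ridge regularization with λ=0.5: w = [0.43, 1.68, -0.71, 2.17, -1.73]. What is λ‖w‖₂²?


‖w‖₂² = (0.43)² + (1.68)² + (-0.71)² + (2.17)² + (-1.73)²
     = 0.1849 + 2.8224 + 0.5041 + 4.7089 + 2.9929
     = 11.2132
λ·‖w‖₂² = 0.5·11.2132 = 5.6066

5.6066


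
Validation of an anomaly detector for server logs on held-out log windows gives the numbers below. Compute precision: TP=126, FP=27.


Precision = TP/(TP+FP)
= 126/(126+27)
= 126/153 = 82.35%

82.35%


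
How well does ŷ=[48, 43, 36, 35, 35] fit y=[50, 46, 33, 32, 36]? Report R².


ȳ = 39.4
SS_res = Σ(y-ŷ)² = 32
SS_tot = Σ(y-ȳ)² = 263.2
R² = 1 - SS_res/SS_tot = 1 - 0.1216 = 0.8784

0.8784


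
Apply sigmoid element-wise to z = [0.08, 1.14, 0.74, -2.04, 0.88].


σ(0.08) = 1/(1+e^-0.08) = 0.52
σ(1.14) = 1/(1+e^-1.14) = 0.7577
σ(0.74) = 1/(1+e^-0.74) = 0.677
σ(-2.04) = 1/(1+e^2.04) = 0.1151
σ(0.88) = 1/(1+e^-0.88) = 0.7068
result = [0.52, 0.7577, 0.677, 0.1151, 0.7068]

[0.52, 0.7577, 0.677, 0.1151, 0.7068]


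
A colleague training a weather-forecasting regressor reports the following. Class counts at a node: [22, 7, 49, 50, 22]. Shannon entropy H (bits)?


Probabilities: [22/150, 7/150, 49/150, 50/150, 22/150] ≈ [0.1467, 0.0467, 0.3267, 0.3333, 0.1467]
H = -((22/150)·log₂(22/150) + (7/150)·log₂(7/150) + (49/150)·log₂(49/150) + (50/150)·log₂(50/150) + (22/150)·log₂(22/150))
  = 2.0743 bits

2.0743 bits


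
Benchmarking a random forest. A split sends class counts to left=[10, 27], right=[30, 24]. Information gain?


Parent = [40, 51], H_parent = 0.9894
H_left = 0.8419 (n=37), H_right = 0.9911 (n=54)
H_children = (37/91)·0.8419 + (54/91)·0.9911 = 0.9304
IG = 0.9894 - 0.9304 = 0.059

0.059


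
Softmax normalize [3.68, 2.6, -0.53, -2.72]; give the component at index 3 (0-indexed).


Exponentials: e^3.68=39.6464, e^2.6=13.4637, e^-0.53=0.5886, e^-2.72=0.0659
Sum = 53.7646
Softmax = [0.7374, 0.2504, 0.0109, 0.0012]
p[3] = 0.0659/53.7646 = 0.0012

0.0012


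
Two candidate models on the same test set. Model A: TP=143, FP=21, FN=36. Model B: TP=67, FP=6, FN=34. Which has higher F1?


Model A: P=143/164=0.872, R=143/179=0.7989, F1=2PR/(P+R)=2TP/(2TP+FP+FN)=286/343=0.8338
Model B: P=67/73=0.9178, R=67/101=0.6634, F1=2PR/(P+R)=2TP/(2TP+FP+FN)=134/174=0.7701
0.8338 > 0.7701 → Model A

Model A


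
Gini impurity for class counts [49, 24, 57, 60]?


Probabilities: [49/190, 24/190, 57/190, 60/190] ≈ [0.2579, 0.1263, 0.3, 0.3158]
Σpᵢ² = (2401 + 576 + 3249 + 3600)/190² = 9826/36100
Gini = 1 - Σpᵢ² = 1 - 9826/36100 = 0.7278

0.7278


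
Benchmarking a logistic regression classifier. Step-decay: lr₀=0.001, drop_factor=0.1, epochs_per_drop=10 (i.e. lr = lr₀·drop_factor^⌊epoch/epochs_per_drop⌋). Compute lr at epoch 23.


n_drops = ⌊23/10⌋ = 2
lr = 0.001·0.1^2 = 0.001·0.01 = 0.00001

0.00001


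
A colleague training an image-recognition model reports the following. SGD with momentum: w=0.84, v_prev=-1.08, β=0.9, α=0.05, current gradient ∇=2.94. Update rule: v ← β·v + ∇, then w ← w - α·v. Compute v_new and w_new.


v_new = 0.9·-1.08 + 2.94 = -0.972 + 2.94 = 1.968
w_new = 0.84 - 0.05·1.968 = 0.84 - 0.0984 = 0.7416

v_new=1.968, w_new=0.7416


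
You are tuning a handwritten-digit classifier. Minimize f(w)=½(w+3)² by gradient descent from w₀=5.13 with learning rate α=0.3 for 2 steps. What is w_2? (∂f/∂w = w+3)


step 1: grad = 5.13+3 = 8.13; w = 5.13 - 0.3·(8.13) = 2.691
step 2: grad = 2.691+3 = 5.691; w = 2.691 - 0.3·(5.691) = 0.9837

0.9837


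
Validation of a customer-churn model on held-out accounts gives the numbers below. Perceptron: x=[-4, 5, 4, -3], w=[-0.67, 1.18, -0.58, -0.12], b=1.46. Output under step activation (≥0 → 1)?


z = (-4)·(-0.67) + (5)·(1.18) + (4)·(-0.58) + (-3)·(-0.12) + 1.46
  = 8.08
step(z) = 1 (z≥0)

1


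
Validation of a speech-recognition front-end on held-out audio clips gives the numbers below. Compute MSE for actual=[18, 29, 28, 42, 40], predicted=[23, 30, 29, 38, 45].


Squared errors: (18-23)²=25, (29-30)²=1, (28-29)²=1, (42-38)²=16, (40-45)²=25
Sum = 68
MSE = 68/5 = 68/5

68/5


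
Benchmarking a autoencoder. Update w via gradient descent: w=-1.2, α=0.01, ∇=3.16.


w_new = w - α·∇
= -1.2 - 0.01·3.16
= -1.2 - 0.0316
= -1.2316

-1.2316


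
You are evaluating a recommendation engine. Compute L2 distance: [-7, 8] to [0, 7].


d = √((-7-0)² + (8-7)²)
  = √(49 + 1)
  = √50 = 7.0711

7.0711


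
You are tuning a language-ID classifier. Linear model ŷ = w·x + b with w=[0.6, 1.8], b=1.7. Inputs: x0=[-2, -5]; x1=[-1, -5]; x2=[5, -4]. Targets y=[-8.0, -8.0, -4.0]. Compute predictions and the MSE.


ŷ0 = (0.6)·(-2) + (1.8)·(-5) + 1.7 = -8.5
ŷ1 = (0.6)·(-1) + (1.8)·(-5) + 1.7 = -7.9
ŷ2 = (0.6)·(5) + (1.8)·(-4) + 1.7 = -2.5
errors² = [0.25, 0.01, 2.25]
MSE = 2.5100/3 = 0.8367

0.8367


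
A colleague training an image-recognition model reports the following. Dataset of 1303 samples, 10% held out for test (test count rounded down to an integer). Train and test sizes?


Test = ⌊1303·10/100⌋ = 130
Train = 1303 - 130 = 1173

Train: 1173, Test: 130


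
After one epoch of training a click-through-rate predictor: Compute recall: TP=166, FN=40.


Recall = TP/(TP+FN)
= 166/(166+40)
= 166/206 = 80.58%

80.58%


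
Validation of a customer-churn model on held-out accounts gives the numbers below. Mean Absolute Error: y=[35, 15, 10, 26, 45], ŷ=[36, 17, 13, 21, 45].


Absolute errors: |35-36|=1, |15-17|=2, |10-13|=3, |26-21|=5, |45-45|=0
Sum = 11
MAE = 11/5 = 11/5

11/5


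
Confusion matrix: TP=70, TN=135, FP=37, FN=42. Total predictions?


Total = TP + TN + FP + FN
= 70 + 135 + 37 + 42
= 284
(Predicted positive: 107, predicted negative: 177)

284


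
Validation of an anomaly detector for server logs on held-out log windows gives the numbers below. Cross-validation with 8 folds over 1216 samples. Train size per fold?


Fold size = 1216/8 = 152
Training per fold = 1216 - 152 = 1064

1064


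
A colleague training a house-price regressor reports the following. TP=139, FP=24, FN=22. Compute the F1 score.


Precision = 139/163 = 0.8528
Recall = 139/161 = 0.8634
F1 = 2·P·R/(P+R) = 2·TP/(2·TP+FP+FN) = 278/(278+24+22) = 278/324 = 0.858

0.858


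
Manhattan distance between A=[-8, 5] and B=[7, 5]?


d = |-8-7| + |5-5|
  = 15 + 0
  = 15

15


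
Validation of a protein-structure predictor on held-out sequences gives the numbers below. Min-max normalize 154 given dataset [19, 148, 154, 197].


min=19, max=197
(154-19)/(197-19) = 135/178 = 0.7584

0.7584


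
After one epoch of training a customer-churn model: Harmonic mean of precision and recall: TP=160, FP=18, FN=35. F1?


Precision = 160/178 = 0.8989
Recall = 160/195 = 0.8205
F1 = 2·P·R/(P+R) = 2·TP/(2·TP+FP+FN) = 320/(320+18+35) = 320/373 = 0.8579

0.8579


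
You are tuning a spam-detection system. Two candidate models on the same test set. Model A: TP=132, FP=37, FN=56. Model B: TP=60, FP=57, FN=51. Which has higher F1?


Model A: P=132/169=0.7811, R=132/188=0.7021, F1=2PR/(P+R)=2TP/(2TP+FP+FN)=264/357=0.7395
Model B: P=60/117=0.5128, R=60/111=0.5405, F1=2PR/(P+R)=2TP/(2TP+FP+FN)=120/228=0.5263
0.7395 > 0.5263 → Model A

Model A


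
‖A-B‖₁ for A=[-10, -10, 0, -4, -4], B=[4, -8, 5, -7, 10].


d = |-10-4| + |-10+ 8| + |0-5| + |-4+ 7| + |-4-10|
  = 14 + 2 + 5 + 3 + 14
  = 38

38


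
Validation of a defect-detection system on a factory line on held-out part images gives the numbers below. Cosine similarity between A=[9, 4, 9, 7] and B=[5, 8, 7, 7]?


A·B = 9·5 + 4·8 + 9·7 + 7·7 = 189
‖A‖ = √227 = 15.0665, ‖B‖ = √187 = 13.6748
cos = 189/(√227·√187) = 189/√42449 = 0.9173

0.9173


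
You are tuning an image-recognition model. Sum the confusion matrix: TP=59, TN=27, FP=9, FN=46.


Total = TP + TN + FP + FN
= 59 + 27 + 9 + 46
= 141
(Predicted positive: 68, predicted negative: 73)

141


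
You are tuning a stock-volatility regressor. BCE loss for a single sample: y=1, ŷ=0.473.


BCE = -[y·ln(p) + (1-y)·ln(1-p)]
= -1·ln(0.473) - 0
= -ln(0.473) = 0.7487

0.7487


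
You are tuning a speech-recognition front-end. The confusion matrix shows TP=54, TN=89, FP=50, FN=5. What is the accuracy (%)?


Accuracy = (TP+TN)/(TP+TN+FP+FN)
= (54+89)/(198)
= 143/198 = 72.22%

72.22%


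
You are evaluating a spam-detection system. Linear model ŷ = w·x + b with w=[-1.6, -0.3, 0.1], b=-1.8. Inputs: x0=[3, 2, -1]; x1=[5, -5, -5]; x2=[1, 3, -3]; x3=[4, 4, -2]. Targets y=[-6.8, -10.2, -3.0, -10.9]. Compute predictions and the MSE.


ŷ0 = (-1.6)·(3) + (-0.3)·(2) + (0.1)·(-1) - 1.8 = -7.3
ŷ1 = (-1.6)·(5) + (-0.3)·(-5) + (0.1)·(-5) - 1.8 = -8.8
ŷ2 = (-1.6)·(1) + (-0.3)·(3) + (0.1)·(-3) - 1.8 = -4.6
ŷ3 = (-1.6)·(4) + (-0.3)·(4) + (0.1)·(-2) - 1.8 = -9.6
errors² = [0.25, 1.96, 2.56, 1.69]
MSE = 6.4600/4 = 1.615

1.615


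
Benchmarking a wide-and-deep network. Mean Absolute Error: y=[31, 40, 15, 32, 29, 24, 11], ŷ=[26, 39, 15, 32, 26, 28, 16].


Absolute errors: |31-26|=5, |40-39|=1, |15-15|=0, |32-32|=0, |29-26|=3, |24-28|=4, |11-16|=5
Sum = 18
MAE = 18/7 = 18/7

18/7


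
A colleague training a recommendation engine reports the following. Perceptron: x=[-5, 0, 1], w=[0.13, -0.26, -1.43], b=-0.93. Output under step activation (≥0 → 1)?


z = (-5)·(0.13) + (0)·(-0.26) + (1)·(-1.43) - 0.93
  = -3.01
step(z) = 0 (z<0)

0


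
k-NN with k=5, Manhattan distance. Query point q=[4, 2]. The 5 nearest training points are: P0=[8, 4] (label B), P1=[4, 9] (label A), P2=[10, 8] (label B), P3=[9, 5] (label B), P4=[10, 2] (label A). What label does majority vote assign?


d(q,P0) = 6  (label B)
d(q,P1) = 7  (label A)
d(q,P2) = 12  (label B)
d(q,P3) = 8  (label B)
d(q,P4) = 6  (label A)
Votes: A=2, B=3
Majority → B

B


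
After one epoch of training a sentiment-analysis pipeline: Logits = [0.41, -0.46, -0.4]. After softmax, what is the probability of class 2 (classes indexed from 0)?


Exponentials: e^0.41=1.5068, e^-0.46=0.6313, e^-0.4=0.6703
Sum = 2.8084
Softmax = [0.5365, 0.2248, 0.2387]
p[2] = 0.6703/2.8084 = 0.2387

0.2387


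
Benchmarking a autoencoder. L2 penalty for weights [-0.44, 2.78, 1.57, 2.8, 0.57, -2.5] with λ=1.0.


‖w‖₂² = (-0.44)² + (2.78)² + (1.57)² + (2.8)² + (0.57)² + (-2.5)²
     = 0.1936 + 7.7284 + 2.4649 + 7.84 + 0.3249 + 6.25
     = 24.8018
λ·‖w‖₂² = 1.0·24.8018 = 24.8018

24.8018


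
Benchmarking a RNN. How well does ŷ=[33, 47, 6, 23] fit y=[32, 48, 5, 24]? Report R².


ȳ = 27.25
SS_res = Σ(y-ŷ)² = 4
SS_tot = Σ(y-ȳ)² = 958.75
R² = 1 - SS_res/SS_tot = 1 - 0.0042 = 0.9958

0.9958


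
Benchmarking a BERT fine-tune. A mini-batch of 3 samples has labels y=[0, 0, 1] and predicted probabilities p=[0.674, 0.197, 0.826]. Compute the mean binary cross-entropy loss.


L[0] = -ln(1-0.674) = -ln(0.326) = 1.1209
L[1] = -ln(1-0.197) = -ln(0.803) = 0.2194
L[2] = -ln(0.826) = 0.1912
mean = (1.1209 + 0.2194 + 0.1912)/3 = 0.5105

0.5105


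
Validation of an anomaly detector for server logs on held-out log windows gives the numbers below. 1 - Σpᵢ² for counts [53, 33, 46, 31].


Probabilities: [53/163, 33/163, 46/163, 31/163] ≈ [0.3252, 0.2025, 0.2822, 0.1902]
Σpᵢ² = (2809 + 1089 + 2116 + 961)/163² = 6975/26569
Gini = 1 - Σpᵢ² = 1 - 6975/26569 = 0.7375

0.7375


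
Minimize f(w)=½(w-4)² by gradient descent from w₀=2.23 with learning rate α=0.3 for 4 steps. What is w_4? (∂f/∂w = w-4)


step 1: grad = 2.23-4 = -1.77; w = 2.23 - 0.3·(-1.77) = 2.761
step 2: grad = 2.761-4 = -1.239; w = 2.761 - 0.3·(-1.239) = 3.1327
step 3: grad = 3.1327-4 = -0.8673; w = 3.1327 - 0.3·(-0.8673) = 3.39289
step 4: grad = 3.39289-4 = -0.60711; w = 3.39289 - 0.3·(-0.60711) = 3.575023

3.575023


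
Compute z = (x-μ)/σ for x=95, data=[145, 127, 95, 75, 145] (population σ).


μ = 117.4, σ = 27.9829
z = (95 - 117.4)/27.9829 = -0.8005

-0.8005


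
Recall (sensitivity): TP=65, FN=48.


Recall = TP/(TP+FN)
= 65/(65+48)
= 65/113 = 57.52%

57.52%


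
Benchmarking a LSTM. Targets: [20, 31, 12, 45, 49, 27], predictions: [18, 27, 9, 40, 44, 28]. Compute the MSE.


Squared errors: (20-18)²=4, (31-27)²=16, (12-9)²=9, (45-40)²=25, (49-44)²=25, (27-28)²=1
Sum = 80
MSE = 80/6 = 40/3

40/3


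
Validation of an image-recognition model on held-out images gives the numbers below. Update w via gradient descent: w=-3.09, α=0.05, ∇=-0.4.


w_new = w - α·∇
= -3.09 - 0.05·-0.4
= -3.09 + 0.02
= -3.07

-3.07


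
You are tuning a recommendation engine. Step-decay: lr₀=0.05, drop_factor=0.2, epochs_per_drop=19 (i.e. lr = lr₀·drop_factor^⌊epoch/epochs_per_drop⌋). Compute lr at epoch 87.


n_drops = ⌊87/19⌋ = 4
lr = 0.05·0.2^4 = 0.05·0.0016 = 0.00008

0.00008


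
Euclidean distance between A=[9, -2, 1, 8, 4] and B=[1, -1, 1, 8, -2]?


d = √((9-1)² + (-2+ 1)² + (1-1)² + (8-8)² + (4+ 2)²)
  = √(64 + 1 + 0 + 0 + 36)
  = √101 = 10.0499

10.0499


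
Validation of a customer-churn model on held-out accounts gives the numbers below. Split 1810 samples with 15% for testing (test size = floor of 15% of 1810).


Test = ⌊1810·15/100⌋ = 271
Train = 1810 - 271 = 1539

Train: 1539, Test: 271


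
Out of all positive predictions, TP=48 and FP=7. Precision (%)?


Precision = TP/(TP+FP)
= 48/(48+7)
= 48/55 = 87.27%

87.27%


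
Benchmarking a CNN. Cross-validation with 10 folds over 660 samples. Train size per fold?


Fold size = 660/10 = 66
Training per fold = 660 - 66 = 594

594


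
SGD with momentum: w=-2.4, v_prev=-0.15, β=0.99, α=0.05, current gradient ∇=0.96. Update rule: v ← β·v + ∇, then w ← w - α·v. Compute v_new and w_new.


v_new = 0.99·-0.15 + 0.96 = -0.1485 + 0.96 = 0.8115
w_new = -2.4 - 0.05·0.8115 = -2.4 - 0.040575 = -2.440575

v_new=0.8115, w_new=-2.440575


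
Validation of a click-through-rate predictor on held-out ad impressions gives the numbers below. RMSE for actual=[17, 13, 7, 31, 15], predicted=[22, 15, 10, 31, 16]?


MSE = 39/5 = 7.8
RMSE = √(39/5) = 2.7928

2.7928


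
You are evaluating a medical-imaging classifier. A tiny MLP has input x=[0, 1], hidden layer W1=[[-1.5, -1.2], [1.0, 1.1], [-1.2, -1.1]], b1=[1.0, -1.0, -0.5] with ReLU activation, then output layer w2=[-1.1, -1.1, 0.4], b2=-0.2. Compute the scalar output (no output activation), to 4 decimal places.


z1[0] = (-1.5)·(0) + (-1.2)·(1) + 1.0 = -0.2
z1[1] = (1.0)·(0) + (1.1)·(1) - 1.0 = 0.1
z1[2] = (-1.2)·(0) + (-1.1)·(1) - 0.5 = -1.6
h = ReLU(z1) = [0.0, 0.1, 0.0]
output = (-1.1)·(0.0) + (-1.1)·(0.1) + (0.4)·(0.0) - 0.2 = -0.31

-0.31


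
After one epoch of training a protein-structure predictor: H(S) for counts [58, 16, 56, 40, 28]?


Probabilities: [58/198, 16/198, 56/198, 40/198, 28/198] ≈ [0.2929, 0.0808, 0.2828, 0.202, 0.1414]
H = -((58/198)·log₂(58/198) + (16/198)·log₂(16/198) + (56/198)·log₂(56/198) + (40/198)·log₂(40/198) + (28/198)·log₂(28/198))
  = 2.1927 bits

2.1927 bits


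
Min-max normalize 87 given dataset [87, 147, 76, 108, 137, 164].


min=76, max=164
(87-76)/(164-76) = 11/88 = 0.125

0.125


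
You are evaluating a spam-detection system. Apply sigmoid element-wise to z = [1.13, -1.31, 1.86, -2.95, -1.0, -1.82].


σ(1.13) = 1/(1+e^-1.13) = 0.7558
σ(-1.31) = 1/(1+e^1.31) = 0.2125
σ(1.86) = 1/(1+e^-1.86) = 0.8653
σ(-2.95) = 1/(1+e^2.95) = 0.0497
σ(-1.0) = 1/(1+e^1.0) = 0.2689
σ(-1.82) = 1/(1+e^1.82) = 0.1394
result = [0.7558, 0.2125, 0.8653, 0.0497, 0.2689, 0.1394]

[0.7558, 0.2125, 0.8653, 0.0497, 0.2689, 0.1394]


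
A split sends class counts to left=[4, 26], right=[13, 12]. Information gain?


Parent = [17, 38], H_parent = 0.8921
H_left = 0.5665 (n=30), H_right = 0.9988 (n=25)
H_children = (30/55)·0.5665 + (25/55)·0.9988 = 0.763
IG = 0.8921 - 0.763 = 0.1291

0.1291


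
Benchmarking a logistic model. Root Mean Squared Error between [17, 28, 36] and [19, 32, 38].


MSE = 24/3 = 8
RMSE = √(24/3) = 2.8284

2.8284


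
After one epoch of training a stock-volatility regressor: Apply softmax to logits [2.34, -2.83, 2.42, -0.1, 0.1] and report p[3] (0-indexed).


Exponentials: e^2.34=10.3812, e^-2.83=0.059, e^2.42=11.2459, e^-0.1=0.9048, e^0.1=1.1052
Sum = 23.6961
Softmax = [0.4381, 0.0025, 0.4746, 0.0382, 0.0466]
p[3] = 0.9048/23.6961 = 0.0382

0.0382


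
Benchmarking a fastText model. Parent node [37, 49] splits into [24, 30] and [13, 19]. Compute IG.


Parent = [37, 49], H_parent = 0.9859
H_left = 0.9911 (n=54), H_right = 0.9745 (n=32)
H_children = (54/86)·0.9911 + (32/86)·0.9745 = 0.9849
IG = 0.9859 - 0.9849 = 0.001

0.001


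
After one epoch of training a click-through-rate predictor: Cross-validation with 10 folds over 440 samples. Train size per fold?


Fold size = 440/10 = 44
Training per fold = 440 - 44 = 396

396


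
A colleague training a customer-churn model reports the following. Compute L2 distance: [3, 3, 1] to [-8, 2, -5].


d = √((3+ 8)² + (3-2)² + (1+ 5)²)
  = √(121 + 1 + 36)
  = √158 = 12.5698

12.5698


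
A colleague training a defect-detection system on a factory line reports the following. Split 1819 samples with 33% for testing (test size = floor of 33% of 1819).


Test = ⌊1819·33/100⌋ = 600
Train = 1819 - 600 = 1219

Train: 1219, Test: 600


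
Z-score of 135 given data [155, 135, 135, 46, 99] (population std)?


μ = 114, σ = 38.5019
z = (135 - 114)/38.5019 = 0.5454

0.5454


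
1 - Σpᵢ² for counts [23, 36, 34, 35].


Probabilities: [23/128, 36/128, 34/128, 35/128] ≈ [0.1797, 0.2812, 0.2656, 0.2734]
Σpᵢ² = (529 + 1296 + 1156 + 1225)/128² = 4206/16384
Gini = 1 - Σpᵢ² = 1 - 4206/16384 = 0.7433

0.7433


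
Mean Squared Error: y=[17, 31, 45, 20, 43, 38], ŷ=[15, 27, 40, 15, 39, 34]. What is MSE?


Squared errors: (17-15)²=4, (31-27)²=16, (45-40)²=25, (20-15)²=25, (43-39)²=16, (38-34)²=16
Sum = 102
MSE = 102/6 = 17

17


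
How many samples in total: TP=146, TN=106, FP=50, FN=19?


Total = TP + TN + FP + FN
= 146 + 106 + 50 + 19
= 321
(Predicted positive: 196, predicted negative: 125)

321


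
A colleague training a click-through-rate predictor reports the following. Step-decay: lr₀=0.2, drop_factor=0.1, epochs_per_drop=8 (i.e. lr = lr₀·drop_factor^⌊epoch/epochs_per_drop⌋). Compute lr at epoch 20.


n_drops = ⌊20/8⌋ = 2
lr = 0.2·0.1^2 = 0.2·0.01 = 0.002

0.002


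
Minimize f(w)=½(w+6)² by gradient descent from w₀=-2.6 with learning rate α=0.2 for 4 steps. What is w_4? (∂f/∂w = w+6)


step 1: grad = -2.6+6 = 3.4; w = -2.6 - 0.2·(3.4) = -3.28
step 2: grad = -3.28+6 = 2.72; w = -3.28 - 0.2·(2.72) = -3.824
step 3: grad = -3.824+6 = 2.176; w = -3.824 - 0.2·(2.176) = -4.2592
step 4: grad = -4.2592+6 = 1.7408; w = -4.2592 - 0.2·(1.7408) = -4.60736

-4.60736


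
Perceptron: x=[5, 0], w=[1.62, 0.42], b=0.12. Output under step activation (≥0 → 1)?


z = (5)·(1.62) + (0)·(0.42) + 0.12
  = 8.22
step(z) = 1 (z≥0)

1


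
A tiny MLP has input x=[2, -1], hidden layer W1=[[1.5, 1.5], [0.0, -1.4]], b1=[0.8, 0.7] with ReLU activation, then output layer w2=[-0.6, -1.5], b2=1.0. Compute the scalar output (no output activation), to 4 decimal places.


z1[0] = (1.5)·(2) + (1.5)·(-1) + 0.8 = 2.3
z1[1] = (0.0)·(2) + (-1.4)·(-1) + 0.7 = 2.1
h = ReLU(z1) = [2.3, 2.1]
output = (-0.6)·(2.3) + (-1.5)·(2.1) + 1.0 = -3.53

-3.53


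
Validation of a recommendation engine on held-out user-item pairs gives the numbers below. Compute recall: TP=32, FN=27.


Recall = TP/(TP+FN)
= 32/(32+27)
= 32/59 = 54.24%

54.24%


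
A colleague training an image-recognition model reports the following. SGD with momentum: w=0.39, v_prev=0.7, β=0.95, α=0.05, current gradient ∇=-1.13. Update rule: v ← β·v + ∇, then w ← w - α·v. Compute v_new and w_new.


v_new = 0.95·0.7 - 1.13 = 0.665 - 1.13 = -0.465
w_new = 0.39 - 0.05·-0.465 = 0.39 + 0.02325 = 0.41325

v_new=-0.465, w_new=0.41325


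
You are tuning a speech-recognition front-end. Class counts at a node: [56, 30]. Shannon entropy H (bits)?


Probabilities: [56/86, 30/86] ≈ [0.6512, 0.3488]
H = -((56/86)·log₂(56/86) + (30/86)·log₂(30/86))
  = 0.933 bits

0.933 bits


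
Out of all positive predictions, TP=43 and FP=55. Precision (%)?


Precision = TP/(TP+FP)
= 43/(43+55)
= 43/98 = 43.88%

43.88%


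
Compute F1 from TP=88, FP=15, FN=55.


Precision = 88/103 = 0.8544
Recall = 88/143 = 0.6154
F1 = 2·P·R/(P+R) = 2·TP/(2·TP+FP+FN) = 176/(176+15+55) = 176/246 = 0.7154

0.7154


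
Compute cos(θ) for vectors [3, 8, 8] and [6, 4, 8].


A·B = 3·6 + 8·4 + 8·8 = 114
‖A‖ = √137 = 11.7047, ‖B‖ = √116 = 10.7703
cos = 114/(√137·√116) = 114/√15892 = 0.9043

0.9043


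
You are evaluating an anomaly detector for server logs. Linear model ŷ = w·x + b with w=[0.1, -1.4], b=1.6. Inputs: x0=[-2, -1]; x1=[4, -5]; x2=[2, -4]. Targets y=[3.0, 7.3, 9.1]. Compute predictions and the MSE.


ŷ0 = (0.1)·(-2) + (-1.4)·(-1) + 1.6 = 2.8
ŷ1 = (0.1)·(4) + (-1.4)·(-5) + 1.6 = 9.0
ŷ2 = (0.1)·(2) + (-1.4)·(-4) + 1.6 = 7.4
errors² = [0.04, 2.89, 2.89]
MSE = 5.8200/3 = 1.94

1.94


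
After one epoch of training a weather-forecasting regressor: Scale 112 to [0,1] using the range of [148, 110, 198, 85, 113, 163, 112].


min=85, max=198
(112-85)/(198-85) = 27/113 = 0.2389

0.2389


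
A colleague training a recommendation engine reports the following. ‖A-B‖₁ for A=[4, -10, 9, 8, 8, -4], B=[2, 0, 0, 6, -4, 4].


d = |4-2| + |-10-0| + |9-0| + |8-6| + |8+ 4| + |-4-4|
  = 2 + 10 + 9 + 2 + 12 + 8
  = 43

43


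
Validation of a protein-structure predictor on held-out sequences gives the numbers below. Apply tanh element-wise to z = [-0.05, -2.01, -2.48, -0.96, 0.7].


tanh(-0.05) = -0.05
tanh(-2.01) = -0.9647
tanh(-2.48) = -0.9861
tanh(-0.96) = -0.7443
tanh(0.7) = 0.6044
result = [-0.05, -0.9647, -0.9861, -0.7443, 0.6044]

[-0.05, -0.9647, -0.9861, -0.7443, 0.6044]


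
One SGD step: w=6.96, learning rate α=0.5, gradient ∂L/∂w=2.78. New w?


w_new = w - α·∇
= 6.96 - 0.5·2.78
= 6.96 - 1.39
= 5.57

5.57


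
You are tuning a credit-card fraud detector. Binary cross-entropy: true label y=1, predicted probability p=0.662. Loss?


BCE = -[y·ln(p) + (1-y)·ln(1-p)]
= -1·ln(0.662) - 0
= -ln(0.662) = 0.4125

0.4125


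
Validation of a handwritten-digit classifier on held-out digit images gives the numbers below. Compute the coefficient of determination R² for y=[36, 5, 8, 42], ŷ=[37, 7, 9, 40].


ȳ = 22.75
SS_res = Σ(y-ŷ)² = 10
SS_tot = Σ(y-ȳ)² = 1078.75
R² = 1 - SS_res/SS_tot = 1 - 0.0093 = 0.9907

0.9907


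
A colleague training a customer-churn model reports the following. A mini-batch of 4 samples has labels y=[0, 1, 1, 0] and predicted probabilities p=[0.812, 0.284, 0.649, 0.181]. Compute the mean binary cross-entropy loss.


L[0] = -ln(1-0.812) = -ln(0.188) = 1.6713
L[1] = -ln(0.284) = 1.2588
L[2] = -ln(0.649) = 0.4323
L[3] = -ln(1-0.181) = -ln(0.819) = 0.1997
mean = (1.6713 + 1.2588 + 0.4323 + 0.1997)/4 = 0.8905

0.8905


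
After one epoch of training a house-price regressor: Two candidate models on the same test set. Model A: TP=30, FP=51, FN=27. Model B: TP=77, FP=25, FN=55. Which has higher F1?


Model A: P=30/81=0.3704, R=30/57=0.5263, F1=2PR/(P+R)=2TP/(2TP+FP+FN)=60/138=0.4348
Model B: P=77/102=0.7549, R=77/132=0.5833, F1=2PR/(P+R)=2TP/(2TP+FP+FN)=154/234=0.6581
0.4348 < 0.6581 → Model B

Model B


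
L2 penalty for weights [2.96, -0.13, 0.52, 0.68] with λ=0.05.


‖w‖₂² = (2.96)² + (-0.13)² + (0.52)² + (0.68)²
     = 8.7616 + 0.0169 + 0.2704 + 0.4624
     = 9.5113
λ·‖w‖₂² = 0.05·9.5113 = 0.475565

0.475565


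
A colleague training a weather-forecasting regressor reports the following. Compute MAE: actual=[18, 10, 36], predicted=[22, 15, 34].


Absolute errors: |18-22|=4, |10-15|=5, |36-34|=2
Sum = 11
MAE = 11/3 = 11/3

11/3


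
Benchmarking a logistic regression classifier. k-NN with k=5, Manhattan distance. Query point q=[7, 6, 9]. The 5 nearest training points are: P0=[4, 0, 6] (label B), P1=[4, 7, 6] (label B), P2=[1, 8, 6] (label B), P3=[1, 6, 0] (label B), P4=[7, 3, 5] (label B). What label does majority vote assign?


d(q,P0) = 12  (label B)
d(q,P1) = 7  (label B)
d(q,P2) = 11  (label B)
d(q,P3) = 15  (label B)
d(q,P4) = 7  (label B)
Votes: A=0, B=5
Majority → B

B


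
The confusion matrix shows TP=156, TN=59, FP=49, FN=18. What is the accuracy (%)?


Accuracy = (TP+TN)/(TP+TN+FP+FN)
= (156+59)/(282)
= 215/282 = 76.24%

76.24%


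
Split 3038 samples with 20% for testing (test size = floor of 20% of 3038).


Test = ⌊3038·20/100⌋ = 607
Train = 3038 - 607 = 2431

Train: 2431, Test: 607


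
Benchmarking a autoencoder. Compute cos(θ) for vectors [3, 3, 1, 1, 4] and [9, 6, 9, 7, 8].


A·B = 3·9 + 3·6 + 1·9 + 1·7 + 4·8 = 93
‖A‖ = √36 = 6, ‖B‖ = √311 = 17.6352
cos = 93/(√36·√311) = 93/√11196 = 0.8789

0.8789


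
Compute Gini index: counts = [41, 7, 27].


Probabilities: [41/75, 7/75, 27/75] ≈ [0.5467, 0.0933, 0.36]
Σpᵢ² = (1681 + 49 + 729)/75² = 2459/5625
Gini = 1 - Σpᵢ² = 1 - 2459/5625 = 0.5628

0.5628


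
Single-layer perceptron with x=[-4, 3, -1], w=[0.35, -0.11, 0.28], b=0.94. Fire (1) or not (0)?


z = (-4)·(0.35) + (3)·(-0.11) + (-1)·(0.28) + 0.94
  = -1.07
step(z) = 0 (z<0)

0


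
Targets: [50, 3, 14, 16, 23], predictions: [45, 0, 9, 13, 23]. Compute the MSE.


Squared errors: (50-45)²=25, (3-0)²=9, (14-9)²=25, (16-13)²=9, (23-23)²=0
Sum = 68
MSE = 68/5 = 68/5

68/5


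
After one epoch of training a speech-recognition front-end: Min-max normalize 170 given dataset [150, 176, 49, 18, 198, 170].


min=18, max=198
(170-18)/(198-18) = 152/180 = 0.8444

0.8444


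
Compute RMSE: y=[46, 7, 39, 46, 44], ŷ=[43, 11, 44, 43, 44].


MSE = 59/5 = 11.8
RMSE = √(59/5) = 3.4351

3.4351


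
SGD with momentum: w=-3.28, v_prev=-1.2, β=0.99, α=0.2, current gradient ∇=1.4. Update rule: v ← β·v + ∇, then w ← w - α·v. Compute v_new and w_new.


v_new = 0.99·-1.2 + 1.4 = -1.188 + 1.4 = 0.212
w_new = -3.28 - 0.2·0.212 = -3.28 - 0.0424 = -3.3224

v_new=0.212, w_new=-3.3224


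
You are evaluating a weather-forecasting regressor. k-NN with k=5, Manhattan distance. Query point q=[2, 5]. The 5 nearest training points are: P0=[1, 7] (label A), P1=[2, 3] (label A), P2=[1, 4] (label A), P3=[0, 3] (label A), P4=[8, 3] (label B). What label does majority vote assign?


d(q,P0) = 3  (label A)
d(q,P1) = 2  (label A)
d(q,P2) = 2  (label A)
d(q,P3) = 4  (label A)
d(q,P4) = 8  (label B)
Votes: A=4, B=1
Majority → A

A


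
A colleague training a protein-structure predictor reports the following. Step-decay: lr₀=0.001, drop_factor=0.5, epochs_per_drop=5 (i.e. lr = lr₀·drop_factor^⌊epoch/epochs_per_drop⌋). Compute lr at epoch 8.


n_drops = ⌊8/5⌋ = 1
lr = 0.001·0.5^1 = 0.001·0.5 = 0.0005

0.0005


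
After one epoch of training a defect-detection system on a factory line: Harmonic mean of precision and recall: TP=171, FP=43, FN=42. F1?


Precision = 171/214 = 0.7991
Recall = 171/213 = 0.8028
F1 = 2·P·R/(P+R) = 2·TP/(2·TP+FP+FN) = 342/(342+43+42) = 342/427 = 0.8009

0.8009


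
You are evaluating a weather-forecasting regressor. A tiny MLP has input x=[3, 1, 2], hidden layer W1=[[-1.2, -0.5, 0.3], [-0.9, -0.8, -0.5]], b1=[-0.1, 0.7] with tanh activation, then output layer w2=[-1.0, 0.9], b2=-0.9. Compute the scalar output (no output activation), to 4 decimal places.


z1[0] = (-1.2)·(3) + (-0.5)·(1) + (0.3)·(2) - 0.1 = -3.6
z1[1] = (-0.9)·(3) + (-0.8)·(1) + (-0.5)·(2) + 0.7 = -3.8
h = tanh(z1) = [-0.9985, -0.999]
output = (-1.0)·(-0.9985) + (0.9)·(-0.999) - 0.9 = -0.8006

-0.8006


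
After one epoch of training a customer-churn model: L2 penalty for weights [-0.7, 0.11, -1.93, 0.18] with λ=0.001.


‖w‖₂² = (-0.7)² + (0.11)² + (-1.93)² + (0.18)²
     = 0.49 + 0.0121 + 3.7249 + 0.0324
     = 4.2594
λ·‖w‖₂² = 0.001·4.2594 = 0.004259

0.004259


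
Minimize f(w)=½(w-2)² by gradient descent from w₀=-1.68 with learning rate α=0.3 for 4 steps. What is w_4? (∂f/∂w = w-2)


step 1: grad = -1.68-2 = -3.68; w = -1.68 - 0.3·(-3.68) = -0.576
step 2: grad = -0.576-2 = -2.576; w = -0.576 - 0.3·(-2.576) = 0.1968
step 3: grad = 0.1968-2 = -1.8032; w = 0.1968 - 0.3·(-1.8032) = 0.73776
step 4: grad = 0.73776-2 = -1.26224; w = 0.73776 - 0.3·(-1.26224) = 1.116432

1.116432


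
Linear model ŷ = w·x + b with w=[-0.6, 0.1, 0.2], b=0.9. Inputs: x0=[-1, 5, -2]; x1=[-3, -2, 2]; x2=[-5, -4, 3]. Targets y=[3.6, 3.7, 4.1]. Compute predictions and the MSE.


ŷ0 = (-0.6)·(-1) + (0.1)·(5) + (0.2)·(-2) + 0.9 = 1.6
ŷ1 = (-0.6)·(-3) + (0.1)·(-2) + (0.2)·(2) + 0.9 = 2.9
ŷ2 = (-0.6)·(-5) + (0.1)·(-4) + (0.2)·(3) + 0.9 = 4.1
errors² = [4.0, 0.64, 0.0]
MSE = 4.6400/3 = 1.5467

1.5467


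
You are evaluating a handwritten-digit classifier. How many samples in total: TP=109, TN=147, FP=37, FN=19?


Total = TP + TN + FP + FN
= 109 + 147 + 37 + 19
= 312
(Predicted positive: 146, predicted negative: 166)

312


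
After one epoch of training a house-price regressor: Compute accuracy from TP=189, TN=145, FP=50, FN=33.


Accuracy = (TP+TN)/(TP+TN+FP+FN)
= (189+145)/(417)
= 334/417 = 80.1%

80.1%


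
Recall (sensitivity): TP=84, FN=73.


Recall = TP/(TP+FN)
= 84/(84+73)
= 84/157 = 53.5%

53.5%


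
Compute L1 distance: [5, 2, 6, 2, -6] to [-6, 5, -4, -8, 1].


d = |5+ 6| + |2-5| + |6+ 4| + |2+ 8| + |-6-1|
  = 11 + 3 + 10 + 10 + 7
  = 41

41


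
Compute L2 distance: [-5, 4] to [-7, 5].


d = √((-5+ 7)² + (4-5)²)
  = √(4 + 1)
  = √5 = 2.2361

2.2361


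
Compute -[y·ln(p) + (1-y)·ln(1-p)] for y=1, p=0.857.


BCE = -[y·ln(p) + (1-y)·ln(1-p)]
= -1·ln(0.857) - 0
= -ln(0.857) = 0.1543

0.1543


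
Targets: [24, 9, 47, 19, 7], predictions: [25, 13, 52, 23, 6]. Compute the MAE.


Absolute errors: |24-25|=1, |9-13|=4, |47-52|=5, |19-23|=4, |7-6|=1
Sum = 15
MAE = 15/5 = 3

3


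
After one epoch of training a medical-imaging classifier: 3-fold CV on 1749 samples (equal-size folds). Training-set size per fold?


Fold size = 1749/3 = 583
Training per fold = 1749 - 583 = 1166

1166


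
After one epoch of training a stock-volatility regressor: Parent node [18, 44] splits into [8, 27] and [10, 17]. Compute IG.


Parent = [18, 44], H_parent = 0.8691
H_left = 0.7755 (n=35), H_right = 0.951 (n=27)
H_children = (35/62)·0.7755 + (27/62)·0.951 = 0.8519
IG = 0.8691 - 0.8519 = 0.0172

0.0172


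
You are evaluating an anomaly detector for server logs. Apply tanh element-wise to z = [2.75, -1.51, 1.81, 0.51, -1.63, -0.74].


tanh(2.75) = 0.9919
tanh(-1.51) = -0.9069
tanh(1.81) = 0.9478
tanh(0.51) = 0.4699
tanh(-1.63) = -0.9261
tanh(-0.74) = -0.6291
result = [0.9919, -0.9069, 0.9478, 0.4699, -0.9261, -0.6291]

[0.9919, -0.9069, 0.9478, 0.4699, -0.9261, -0.6291]


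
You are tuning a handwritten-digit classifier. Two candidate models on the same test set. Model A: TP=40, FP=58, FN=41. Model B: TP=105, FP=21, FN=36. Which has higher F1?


Model A: P=40/98=0.4082, R=40/81=0.4938, F1=2PR/(P+R)=2TP/(2TP+FP+FN)=80/179=0.4469
Model B: P=105/126=0.8333, R=105/141=0.7447, F1=2PR/(P+R)=2TP/(2TP+FP+FN)=210/267=0.7865
0.4469 < 0.7865 → Model B

Model B


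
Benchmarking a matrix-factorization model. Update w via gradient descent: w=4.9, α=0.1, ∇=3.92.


w_new = w - α·∇
= 4.9 - 0.1·3.92
= 4.9 - 0.392
= 4.508

4.508


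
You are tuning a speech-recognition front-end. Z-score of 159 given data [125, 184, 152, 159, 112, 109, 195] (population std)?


μ = 148, σ = 31.5957
z = (159 - 148)/31.5957 = 0.3481

0.3481


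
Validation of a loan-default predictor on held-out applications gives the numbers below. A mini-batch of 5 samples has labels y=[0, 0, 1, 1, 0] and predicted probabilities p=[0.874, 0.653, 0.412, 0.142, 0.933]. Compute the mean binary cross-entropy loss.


L[0] = -ln(1-0.874) = -ln(0.126) = 2.0715
L[1] = -ln(1-0.653) = -ln(0.347) = 1.0584
L[2] = -ln(0.412) = 0.8867
L[3] = -ln(0.142) = 1.9519
L[4] = -ln(1-0.933) = -ln(0.067) = 2.7031
mean = (2.0715 + 1.0584 + 0.8867 + 1.9519 + 2.7031)/5 = 1.7343

1.7343


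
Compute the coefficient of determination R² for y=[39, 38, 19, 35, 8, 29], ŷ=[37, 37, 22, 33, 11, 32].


ȳ = 28
SS_res = Σ(y-ŷ)² = 36
SS_tot = Σ(y-ȳ)² = 752
R² = 1 - SS_res/SS_tot = 1 - 0.0479 = 0.9521

0.9521
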